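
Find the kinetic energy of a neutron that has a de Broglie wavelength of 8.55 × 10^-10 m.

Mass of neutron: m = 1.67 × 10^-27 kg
1.80 × 10^-22 J (or 1.12 × 10^-3 eV)

From λ = h/√(2mKE), we solve for KE:

λ² = h²/(2mKE)
KE = h²/(2mλ²)
KE = (6.626 × 10^-34 J·s)² / (2 × 1.67 × 10^-27 kg × (8.55 × 10^-10 m)²)
KE = 1.80 × 10^-22 J
KE = 1.12 × 10^-3 eV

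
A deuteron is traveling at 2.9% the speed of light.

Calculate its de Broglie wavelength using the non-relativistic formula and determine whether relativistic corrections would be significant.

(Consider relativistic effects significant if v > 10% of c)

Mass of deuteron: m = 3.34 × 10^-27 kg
No, relativistic corrections are not needed.

Using the non-relativistic de Broglie formula λ = h/(mv):

v = 2.9% × c = 8.694 × 10^6 m/s

λ = h/(mv)
λ = (6.626 × 10^-34 J·s) / (3.34 × 10^-27 kg × 8.694 × 10^6 m/s)
λ = 2.28 × 10^-14 m

Since v = 2.9% of c < 10% of c, relativistic corrections are NOT significant and this non-relativistic result is a good approximation.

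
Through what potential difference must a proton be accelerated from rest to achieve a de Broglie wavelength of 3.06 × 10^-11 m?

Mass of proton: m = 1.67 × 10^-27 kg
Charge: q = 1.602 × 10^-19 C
8.76 × 10^-1 V

From λ = h/√(2mqV), we solve for V:

λ² = h²/(2mqV)
V = h²/(2mqλ²)
V = (6.626 × 10^-34 J·s)² / (2 × 1.67 × 10^-27 kg × 1.602 × 10^-19 C × (3.06 × 10^-11 m)²)
V = 8.76 × 10^-1 V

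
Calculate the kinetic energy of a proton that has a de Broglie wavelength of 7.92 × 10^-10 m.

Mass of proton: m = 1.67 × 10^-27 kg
2.10 × 10^-22 J (or 1.31 × 10^-3 eV)

From λ = h/√(2mKE), we solve for KE:

λ² = h²/(2mKE)
KE = h²/(2mλ²)
KE = (6.626 × 10^-34 J·s)² / (2 × 1.67 × 10^-27 kg × (7.92 × 10^-10 m)²)
KE = 2.10 × 10^-22 J
KE = 1.31 × 10^-3 eV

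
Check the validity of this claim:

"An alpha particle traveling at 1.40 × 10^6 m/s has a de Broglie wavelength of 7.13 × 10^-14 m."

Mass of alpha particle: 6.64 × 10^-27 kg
True

The claim is correct.

Using λ = h/(mv):
λ = (6.626 × 10^-34 J·s) / (6.64 × 10^-27 kg × 1.40 × 10^6 m/s)
λ = 7.13 × 10^-14 m

This matches the claimed value.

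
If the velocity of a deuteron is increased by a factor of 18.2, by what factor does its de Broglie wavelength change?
The wavelength decreases by a factor of 18.2.

From λ = h/(mv), the wavelength is inversely proportional to velocity:

λ ∝ 1/v

If v → 18.2v, then λ → λ/18.2

When velocity is increased by a factor of 18.2, the wavelength decreases by a factor of 18.2.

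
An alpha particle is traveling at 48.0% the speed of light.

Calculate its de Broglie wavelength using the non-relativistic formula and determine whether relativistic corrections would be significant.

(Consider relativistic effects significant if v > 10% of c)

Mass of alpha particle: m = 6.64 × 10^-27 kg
Yes, relativistic corrections are needed.

Using the non-relativistic de Broglie formula λ = h/(mv):

v = 48.0% × c = 1.439 × 10^8 m/s

λ = h/(mv)
λ = (6.626 × 10^-34 J·s) / (6.64 × 10^-27 kg × 1.439 × 10^8 m/s)
λ = 6.93 × 10^-16 m

Since v = 48.0% of c > 10% of c, relativistic corrections ARE significant and the actual wavelength would differ from this non-relativistic estimate.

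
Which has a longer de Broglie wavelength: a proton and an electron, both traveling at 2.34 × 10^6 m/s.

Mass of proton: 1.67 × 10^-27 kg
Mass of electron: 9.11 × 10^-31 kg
The electron has the longer wavelength.

Using λ = h/(mv), since both particles have the same velocity, the wavelength depends only on mass.

For proton: λ₁ = h/(m₁v) = 1.70 × 10^-13 m
For electron: λ₂ = h/(m₂v) = 3.11 × 10^-10 m

Since λ ∝ 1/m at constant velocity, the lighter particle has the longer wavelength.

The electron has the longer de Broglie wavelength.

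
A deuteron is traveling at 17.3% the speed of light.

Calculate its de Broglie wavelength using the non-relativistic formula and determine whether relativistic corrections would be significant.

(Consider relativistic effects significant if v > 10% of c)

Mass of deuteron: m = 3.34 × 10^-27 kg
Yes, relativistic corrections are needed.

Using the non-relativistic de Broglie formula λ = h/(mv):

v = 17.3% × c = 5.186 × 10^7 m/s

λ = h/(mv)
λ = (6.626 × 10^-34 J·s) / (3.34 × 10^-27 kg × 5.186 × 10^7 m/s)
λ = 3.83 × 10^-15 m

Since v = 17.3% of c > 10% of c, relativistic corrections ARE significant and the actual wavelength would differ from this non-relativistic estimate.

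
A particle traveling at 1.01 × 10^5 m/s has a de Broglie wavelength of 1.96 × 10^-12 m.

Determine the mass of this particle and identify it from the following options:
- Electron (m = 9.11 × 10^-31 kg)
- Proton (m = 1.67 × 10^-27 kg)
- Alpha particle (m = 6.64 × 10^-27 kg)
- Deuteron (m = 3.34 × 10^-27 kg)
The particle is a deuteron.

From λ = h/(mv), solve for mass:

m = h/(λv)
m = (6.626 × 10^-34 J·s) / (1.96 × 10^-12 m × 1.01 × 10^5 m/s)
m = 3.35 × 10^-27 kg

Comparing with the listed masses, this is closest to a deuteron.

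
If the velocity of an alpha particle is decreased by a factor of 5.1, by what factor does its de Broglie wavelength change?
The wavelength increases by a factor of 5.1.

From λ = h/(mv), the wavelength is inversely proportional to velocity:

λ ∝ 1/v

If v → v/5.1, then λ → 5.1λ

When velocity is decreased by a factor of 5.1, the wavelength increases by a factor of 5.1.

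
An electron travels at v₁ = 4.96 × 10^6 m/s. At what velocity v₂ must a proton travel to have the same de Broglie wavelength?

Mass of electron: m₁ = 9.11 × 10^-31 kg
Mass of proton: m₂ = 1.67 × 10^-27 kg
v₂ = 2.71 × 10^3 m/s

For equal de Broglie wavelengths: λ₁ = λ₂

h/(m₁v₁) = h/(m₂v₂)
m₁v₁ = m₂v₂
v₂ = v₁ · (m₁/m₂)

v₂ = 4.96 × 10^6 m/s × (9.11 × 10^-31 kg / 1.67 × 10^-27 kg)
v₂ = 2.71 × 10^3 m/s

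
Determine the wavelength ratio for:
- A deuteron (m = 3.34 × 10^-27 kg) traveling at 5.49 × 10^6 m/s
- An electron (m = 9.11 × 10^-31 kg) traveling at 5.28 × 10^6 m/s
λ₁/λ₂ = 2.62 × 10^-4

Using λ = h/(mv):

λ₁ = h/(m₁v₁) = 3.61 × 10^-14 m
λ₂ = h/(m₂v₂) = 1.38 × 10^-10 m

Ratio λ₁/λ₂ = (m₂v₂)/(m₁v₁)
         = (9.11 × 10^-31 kg × 5.28 × 10^6 m/s) / (3.34 × 10^-27 kg × 5.49 × 10^6 m/s)
         = 2.62 × 10^-4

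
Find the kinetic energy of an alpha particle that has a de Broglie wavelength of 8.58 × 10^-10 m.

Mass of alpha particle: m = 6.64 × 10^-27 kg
4.49 × 10^-23 J (or 2.80 × 10^-4 eV)

From λ = h/√(2mKE), we solve for KE:

λ² = h²/(2mKE)
KE = h²/(2mλ²)
KE = (6.626 × 10^-34 J·s)² / (2 × 6.64 × 10^-27 kg × (8.58 × 10^-10 m)²)
KE = 4.49 × 10^-23 J
KE = 2.80 × 10^-4 eV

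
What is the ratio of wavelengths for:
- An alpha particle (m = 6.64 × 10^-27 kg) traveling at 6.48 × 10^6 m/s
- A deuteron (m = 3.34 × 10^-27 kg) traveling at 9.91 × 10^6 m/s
λ₁/λ₂ = 0.769

Using λ = h/(mv):

λ₁ = h/(m₁v₁) = 1.54 × 10^-14 m
λ₂ = h/(m₂v₂) = 2.00 × 10^-14 m

Ratio λ₁/λ₂ = (m₂v₂)/(m₁v₁)
         = (3.34 × 10^-27 kg × 9.91 × 10^6 m/s) / (6.64 × 10^-27 kg × 6.48 × 10^6 m/s)
         = 0.769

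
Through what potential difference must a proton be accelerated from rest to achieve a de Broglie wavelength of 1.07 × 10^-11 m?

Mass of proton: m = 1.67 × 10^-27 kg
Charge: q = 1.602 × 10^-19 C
7.17 V

From λ = h/√(2mqV), we solve for V:

λ² = h²/(2mqV)
V = h²/(2mqλ²)
V = (6.626 × 10^-34 J·s)² / (2 × 1.67 × 10^-27 kg × 1.602 × 10^-19 C × (1.07 × 10^-11 m)²)
V = 7.17 V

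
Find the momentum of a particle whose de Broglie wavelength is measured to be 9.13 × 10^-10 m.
7.26 × 10^-25 kg·m/s

From the de Broglie relation λ = h/p, we solve for p:

p = h/λ
p = (6.626 × 10^-34 J·s) / (9.13 × 10^-10 m)
p = 7.26 × 10^-25 kg·m/s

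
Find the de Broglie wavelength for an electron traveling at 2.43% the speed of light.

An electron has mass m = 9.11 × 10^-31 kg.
9.98 × 10^-11 m

Using the de Broglie relation λ = h/(mv):

v = 2.43% × c = 7.285 × 10^6 m/s

λ = h/(mv)
λ = (6.626 × 10^-34 J·s) / (9.11 × 10^-31 kg × 7.285 × 10^6 m/s)
λ = 9.98 × 10^-11 m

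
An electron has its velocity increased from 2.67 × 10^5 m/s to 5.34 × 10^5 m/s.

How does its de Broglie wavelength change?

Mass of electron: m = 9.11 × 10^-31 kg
The wavelength decreases by a factor of 2.

Using λ = h/(mv):

Initial wavelength: λ₁ = h/(mv₁) = 2.72 × 10^-9 m
Final wavelength: λ₂ = h/(mv₂) = 1.36 × 10^-9 m

Since λ ∝ 1/v, when velocity increases by a factor of 2, the wavelength decreases by a factor of 2.

λ₂/λ₁ = v₁/v₂ = 1/2

The wavelength decreases by a factor of 2.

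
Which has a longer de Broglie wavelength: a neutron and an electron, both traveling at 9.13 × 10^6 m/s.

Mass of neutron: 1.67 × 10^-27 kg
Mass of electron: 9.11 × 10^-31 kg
The electron has the longer wavelength.

Using λ = h/(mv), since both particles have the same velocity, the wavelength depends only on mass.

For neutron: λ₁ = h/(m₁v) = 4.35 × 10^-14 m
For electron: λ₂ = h/(m₂v) = 7.97 × 10^-11 m

Since λ ∝ 1/m at constant velocity, the lighter particle has the longer wavelength.

The electron has the longer de Broglie wavelength.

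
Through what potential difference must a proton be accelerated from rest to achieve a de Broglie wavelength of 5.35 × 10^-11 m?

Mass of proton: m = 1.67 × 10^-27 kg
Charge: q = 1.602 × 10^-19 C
2.87 × 10^-1 V

From λ = h/√(2mqV), we solve for V:

λ² = h²/(2mqV)
V = h²/(2mqλ²)
V = (6.626 × 10^-34 J·s)² / (2 × 1.67 × 10^-27 kg × 1.602 × 10^-19 C × (5.35 × 10^-11 m)²)
V = 2.87 × 10^-1 V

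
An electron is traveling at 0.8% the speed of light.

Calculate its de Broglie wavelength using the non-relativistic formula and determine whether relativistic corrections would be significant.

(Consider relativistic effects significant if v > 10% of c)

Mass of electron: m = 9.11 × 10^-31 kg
No, relativistic corrections are not needed.

Using the non-relativistic de Broglie formula λ = h/(mv):

v = 0.8% × c = 2.398 × 10^6 m/s

λ = h/(mv)
λ = (6.626 × 10^-34 J·s) / (9.11 × 10^-31 kg × 2.398 × 10^6 m/s)
λ = 3.03 × 10^-10 m

Since v = 0.8% of c < 10% of c, relativistic corrections are NOT significant and this non-relativistic result is a good approximation.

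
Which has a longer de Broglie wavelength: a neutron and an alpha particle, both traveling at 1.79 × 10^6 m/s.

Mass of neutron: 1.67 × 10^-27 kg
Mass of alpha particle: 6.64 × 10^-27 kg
The neutron has the longer wavelength.

Using λ = h/(mv), since both particles have the same velocity, the wavelength depends only on mass.

For neutron: λ₁ = h/(m₁v) = 2.22 × 10^-13 m
For alpha particle: λ₂ = h/(m₂v) = 5.57 × 10^-14 m

Since λ ∝ 1/m at constant velocity, the lighter particle has the longer wavelength.

The neutron has the longer de Broglie wavelength.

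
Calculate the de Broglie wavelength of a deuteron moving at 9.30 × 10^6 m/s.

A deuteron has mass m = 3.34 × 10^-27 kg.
2.13 × 10^-14 m

Using the de Broglie relation λ = h/(mv):

λ = h/(mv)
λ = (6.626 × 10^-34 J·s) / (3.34 × 10^-27 kg × 9.30 × 10^6 m/s)
λ = 2.13 × 10^-14 m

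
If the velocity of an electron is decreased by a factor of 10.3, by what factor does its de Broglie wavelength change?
The wavelength increases by a factor of 10.3.

From λ = h/(mv), the wavelength is inversely proportional to velocity:

λ ∝ 1/v

If v → v/10.3, then λ → 10.3λ

When velocity is decreased by a factor of 10.3, the wavelength increases by a factor of 10.3.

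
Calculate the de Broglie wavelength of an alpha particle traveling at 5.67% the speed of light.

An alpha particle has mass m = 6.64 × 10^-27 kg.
5.87 × 10^-15 m

Using the de Broglie relation λ = h/(mv):

v = 5.67% × c = 1.700 × 10^7 m/s

λ = h/(mv)
λ = (6.626 × 10^-34 J·s) / (6.64 × 10^-27 kg × 1.700 × 10^7 m/s)
λ = 5.87 × 10^-15 m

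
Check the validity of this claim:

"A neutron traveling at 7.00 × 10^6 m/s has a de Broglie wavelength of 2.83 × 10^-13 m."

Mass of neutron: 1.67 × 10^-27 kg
False

The claim is incorrect.

Using λ = h/(mv):
λ = (6.626 × 10^-34 J·s) / (1.67 × 10^-27 kg × 7.00 × 10^6 m/s)
λ = 5.67 × 10^-14 m

The actual wavelength differs from the claimed 2.83 × 10^-13 m.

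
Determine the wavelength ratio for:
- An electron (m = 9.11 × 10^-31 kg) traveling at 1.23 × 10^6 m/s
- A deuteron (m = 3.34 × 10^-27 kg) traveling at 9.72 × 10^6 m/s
λ₁/λ₂ = 2.90 × 10^4

Using λ = h/(mv):

λ₁ = h/(m₁v₁) = 5.91 × 10^-10 m
λ₂ = h/(m₂v₂) = 2.04 × 10^-14 m

Ratio λ₁/λ₂ = (m₂v₂)/(m₁v₁)
         = (3.34 × 10^-27 kg × 9.72 × 10^6 m/s) / (9.11 × 10^-31 kg × 1.23 × 10^6 m/s)
         = 2.90 × 10^4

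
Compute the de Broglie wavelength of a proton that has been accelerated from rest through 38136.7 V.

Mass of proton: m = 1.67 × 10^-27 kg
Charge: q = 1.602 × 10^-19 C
1.47 × 10^-13 m

When a particle is accelerated through voltage V, it gains kinetic energy KE = qV.

The de Broglie wavelength is then λ = h/√(2mqV):

λ = h/√(2mqV)
λ = (6.626 × 10^-34 J·s) / √(2 × 1.67 × 10^-27 kg × 1.602 × 10^-19 C × 38136.7 V)
λ = 1.47 × 10^-13 m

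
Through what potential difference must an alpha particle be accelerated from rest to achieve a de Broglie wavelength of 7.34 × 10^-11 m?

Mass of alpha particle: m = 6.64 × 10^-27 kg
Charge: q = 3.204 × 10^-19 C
1.92 × 10^-2 V

From λ = h/√(2mqV), we solve for V:

λ² = h²/(2mqV)
V = h²/(2mqλ²)
V = (6.626 × 10^-34 J·s)² / (2 × 6.64 × 10^-27 kg × 3.204 × 10^-19 C × (7.34 × 10^-11 m)²)
V = 1.92 × 10^-2 V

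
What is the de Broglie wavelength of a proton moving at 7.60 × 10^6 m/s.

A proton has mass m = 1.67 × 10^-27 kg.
5.22 × 10^-14 m

Using the de Broglie relation λ = h/(mv):

λ = h/(mv)
λ = (6.626 × 10^-34 J·s) / (1.67 × 10^-27 kg × 7.60 × 10^6 m/s)
λ = 5.22 × 10^-14 m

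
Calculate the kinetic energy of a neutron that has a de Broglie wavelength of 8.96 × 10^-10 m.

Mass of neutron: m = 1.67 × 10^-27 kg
1.64 × 10^-22 J (or 1.02 × 10^-3 eV)

From λ = h/√(2mKE), we solve for KE:

λ² = h²/(2mKE)
KE = h²/(2mλ²)
KE = (6.626 × 10^-34 J·s)² / (2 × 1.67 × 10^-27 kg × (8.96 × 10^-10 m)²)
KE = 1.64 × 10^-22 J
KE = 1.02 × 10^-3 eV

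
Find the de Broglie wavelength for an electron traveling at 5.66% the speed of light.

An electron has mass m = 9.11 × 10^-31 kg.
4.29 × 10^-11 m

Using the de Broglie relation λ = h/(mv):

v = 5.66% × c = 1.697 × 10^7 m/s

λ = h/(mv)
λ = (6.626 × 10^-34 J·s) / (9.11 × 10^-31 kg × 1.697 × 10^7 m/s)
λ = 4.29 × 10^-11 m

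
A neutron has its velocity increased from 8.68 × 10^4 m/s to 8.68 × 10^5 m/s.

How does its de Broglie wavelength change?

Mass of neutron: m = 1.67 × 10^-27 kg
The wavelength decreases by a factor of 10.

Using λ = h/(mv):

Initial wavelength: λ₁ = h/(mv₁) = 4.57 × 10^-12 m
Final wavelength: λ₂ = h/(mv₂) = 4.57 × 10^-13 m

Since λ ∝ 1/v, when velocity increases by a factor of 10, the wavelength decreases by a factor of 10.

λ₂/λ₁ = v₁/v₂ = 1/10

The wavelength decreases by a factor of 10.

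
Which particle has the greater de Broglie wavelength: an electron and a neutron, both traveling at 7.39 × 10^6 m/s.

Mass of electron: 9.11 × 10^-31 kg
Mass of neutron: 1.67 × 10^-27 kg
The electron has the longer wavelength.

Using λ = h/(mv), since both particles have the same velocity, the wavelength depends only on mass.

For electron: λ₁ = h/(m₁v) = 9.84 × 10^-11 m
For neutron: λ₂ = h/(m₂v) = 5.37 × 10^-14 m

Since λ ∝ 1/m at constant velocity, the lighter particle has the longer wavelength.

The electron has the longer de Broglie wavelength.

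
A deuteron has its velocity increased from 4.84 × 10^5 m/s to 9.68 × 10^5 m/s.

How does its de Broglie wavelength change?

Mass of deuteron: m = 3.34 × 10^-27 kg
The wavelength decreases by a factor of 2.

Using λ = h/(mv):

Initial wavelength: λ₁ = h/(mv₁) = 4.10 × 10^-13 m
Final wavelength: λ₂ = h/(mv₂) = 2.05 × 10^-13 m

Since λ ∝ 1/v, when velocity increases by a factor of 2, the wavelength decreases by a factor of 2.

λ₂/λ₁ = v₁/v₂ = 1/2

The wavelength decreases by a factor of 2.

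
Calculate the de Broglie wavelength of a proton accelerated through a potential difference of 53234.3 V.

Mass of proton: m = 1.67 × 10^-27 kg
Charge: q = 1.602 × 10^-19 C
1.24 × 10^-13 m

When a particle is accelerated through voltage V, it gains kinetic energy KE = qV.

The de Broglie wavelength is then λ = h/√(2mqV):

λ = h/√(2mqV)
λ = (6.626 × 10^-34 J·s) / √(2 × 1.67 × 10^-27 kg × 1.602 × 10^-19 C × 53234.3 V)
λ = 1.24 × 10^-13 m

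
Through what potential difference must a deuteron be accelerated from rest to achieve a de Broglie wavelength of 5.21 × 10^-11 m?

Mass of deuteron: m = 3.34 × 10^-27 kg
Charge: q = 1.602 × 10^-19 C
1.51 × 10^-1 V

From λ = h/√(2mqV), we solve for V:

λ² = h²/(2mqV)
V = h²/(2mqλ²)
V = (6.626 × 10^-34 J·s)² / (2 × 3.34 × 10^-27 kg × 1.602 × 10^-19 C × (5.21 × 10^-11 m)²)
V = 1.51 × 10^-1 V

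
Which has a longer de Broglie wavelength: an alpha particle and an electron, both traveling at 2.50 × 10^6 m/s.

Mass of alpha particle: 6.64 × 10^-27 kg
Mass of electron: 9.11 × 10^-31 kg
The electron has the longer wavelength.

Using λ = h/(mv), since both particles have the same velocity, the wavelength depends only on mass.

For alpha particle: λ₁ = h/(m₁v) = 3.99 × 10^-14 m
For electron: λ₂ = h/(m₂v) = 2.91 × 10^-10 m

Since λ ∝ 1/m at constant velocity, the lighter particle has the longer wavelength.

The electron has the longer de Broglie wavelength.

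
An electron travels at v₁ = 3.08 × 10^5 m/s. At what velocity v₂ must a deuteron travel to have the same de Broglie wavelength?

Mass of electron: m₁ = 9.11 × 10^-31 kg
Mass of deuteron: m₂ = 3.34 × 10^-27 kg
v₂ = 8.40 × 10^1 m/s

For equal de Broglie wavelengths: λ₁ = λ₂

h/(m₁v₁) = h/(m₂v₂)
m₁v₁ = m₂v₂
v₂ = v₁ · (m₁/m₂)

v₂ = 3.08 × 10^5 m/s × (9.11 × 10^-31 kg / 3.34 × 10^-27 kg)
v₂ = 8.40 × 10^1 m/s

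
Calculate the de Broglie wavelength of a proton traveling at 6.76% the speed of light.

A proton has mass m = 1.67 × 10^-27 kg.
1.96 × 10^-14 m

Using the de Broglie relation λ = h/(mv):

v = 6.76% × c = 2.027 × 10^7 m/s

λ = h/(mv)
λ = (6.626 × 10^-34 J·s) / (1.67 × 10^-27 kg × 2.027 × 10^7 m/s)
λ = 1.96 × 10^-14 m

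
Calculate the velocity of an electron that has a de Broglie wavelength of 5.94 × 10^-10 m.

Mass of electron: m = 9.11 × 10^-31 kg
1.22 × 10^6 m/s

From the de Broglie relation λ = h/(mv), we solve for v:

v = h/(mλ)
v = (6.626 × 10^-34 J·s) / (9.11 × 10^-31 kg × 5.94 × 10^-10 m)
v = 1.22 × 10^6 m/s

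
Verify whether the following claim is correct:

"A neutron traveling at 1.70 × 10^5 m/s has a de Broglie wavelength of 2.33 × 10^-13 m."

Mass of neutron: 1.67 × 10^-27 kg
False

The claim is incorrect.

Using λ = h/(mv):
λ = (6.626 × 10^-34 J·s) / (1.67 × 10^-27 kg × 1.70 × 10^5 m/s)
λ = 2.33 × 10^-12 m

The actual wavelength differs from the claimed 2.33 × 10^-13 m.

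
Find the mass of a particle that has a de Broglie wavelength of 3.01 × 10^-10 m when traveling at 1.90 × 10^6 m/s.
1.16 × 10^-30 kg

From the de Broglie relation λ = h/(mv), we solve for m:

m = h/(λv)
m = (6.626 × 10^-34 J·s) / (3.01 × 10^-10 m × 1.90 × 10^6 m/s)
m = 1.16 × 10^-30 kg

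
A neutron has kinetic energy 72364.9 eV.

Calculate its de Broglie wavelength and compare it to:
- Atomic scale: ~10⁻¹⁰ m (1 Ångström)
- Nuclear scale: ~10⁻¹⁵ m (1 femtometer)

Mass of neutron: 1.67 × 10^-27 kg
λ = 1.06 × 10^-13 m, which is between nuclear and atomic scales.

Using λ = h/√(2mKE):

KE = 72364.9 eV = 1.159 × 10^-14 J

λ = h/√(2mKE)
λ = (6.626 × 10^-34 J·s) / √(2 × 1.67 × 10^-27 kg × 1.159 × 10^-14 J)
λ = 1.06 × 10^-13 m

Comparison:
- Atomic scale (10⁻¹⁰ m): λ is 0.0011× this size
- Nuclear scale (10⁻¹⁵ m): λ is 1.1e+02× this size

The wavelength is between nuclear and atomic scales.

This wavelength is appropriate for probing atomic structure but too large for nuclear physics experiments.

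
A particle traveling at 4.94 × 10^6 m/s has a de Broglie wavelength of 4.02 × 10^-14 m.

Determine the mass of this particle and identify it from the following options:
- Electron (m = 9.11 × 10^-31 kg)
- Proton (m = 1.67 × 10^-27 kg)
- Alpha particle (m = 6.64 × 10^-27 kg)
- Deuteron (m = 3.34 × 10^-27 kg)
The particle is a deuteron.

From λ = h/(mv), solve for mass:

m = h/(λv)
m = (6.626 × 10^-34 J·s) / (4.02 × 10^-14 m × 4.94 × 10^6 m/s)
m = 3.34 × 10^-27 kg

Comparing with the listed masses, this is closest to a deuteron.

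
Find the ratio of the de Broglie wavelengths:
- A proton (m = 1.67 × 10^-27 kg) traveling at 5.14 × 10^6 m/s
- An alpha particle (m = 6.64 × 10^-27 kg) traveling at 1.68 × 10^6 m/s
λ₁/λ₂ = 1.30

Using λ = h/(mv):

λ₁ = h/(m₁v₁) = 7.72 × 10^-14 m
λ₂ = h/(m₂v₂) = 5.94 × 10^-14 m

Ratio λ₁/λ₂ = (m₂v₂)/(m₁v₁)
         = (6.64 × 10^-27 kg × 1.68 × 10^6 m/s) / (1.67 × 10^-27 kg × 5.14 × 10^6 m/s)
         = 1.30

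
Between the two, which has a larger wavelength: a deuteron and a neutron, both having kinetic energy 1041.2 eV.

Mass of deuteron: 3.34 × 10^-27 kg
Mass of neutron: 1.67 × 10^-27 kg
The neutron has the longer wavelength.

Using λ = h/√(2mKE):

For deuteron: λ₁ = h/√(2m₁KE) = 6.28 × 10^-13 m
For neutron: λ₂ = h/√(2m₂KE) = 8.88 × 10^-13 m

Since λ ∝ 1/√m at constant kinetic energy, the lighter particle has the longer wavelength.

The neutron has the longer de Broglie wavelength.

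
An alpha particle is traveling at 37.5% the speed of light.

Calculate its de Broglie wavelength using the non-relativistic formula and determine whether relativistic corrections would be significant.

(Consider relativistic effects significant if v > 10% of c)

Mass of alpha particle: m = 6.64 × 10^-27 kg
Yes, relativistic corrections are needed.

Using the non-relativistic de Broglie formula λ = h/(mv):

v = 37.5% × c = 1.124 × 10^8 m/s

λ = h/(mv)
λ = (6.626 × 10^-34 J·s) / (6.64 × 10^-27 kg × 1.124 × 10^8 m/s)
λ = 8.88 × 10^-16 m

Since v = 37.5% of c > 10% of c, relativistic corrections ARE significant and the actual wavelength would differ from this non-relativistic estimate.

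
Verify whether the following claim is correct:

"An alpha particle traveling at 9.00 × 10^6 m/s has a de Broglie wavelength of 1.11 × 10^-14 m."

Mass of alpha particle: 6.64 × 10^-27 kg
True

The claim is correct.

Using λ = h/(mv):
λ = (6.626 × 10^-34 J·s) / (6.64 × 10^-27 kg × 9.00 × 10^6 m/s)
λ = 1.11 × 10^-14 m

This matches the claimed value.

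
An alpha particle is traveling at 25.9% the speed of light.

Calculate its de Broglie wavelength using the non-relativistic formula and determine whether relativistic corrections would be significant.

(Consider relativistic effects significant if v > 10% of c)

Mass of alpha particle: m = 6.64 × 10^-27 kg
Yes, relativistic corrections are needed.

Using the non-relativistic de Broglie formula λ = h/(mv):

v = 25.9% × c = 7.765 × 10^7 m/s

λ = h/(mv)
λ = (6.626 × 10^-34 J·s) / (6.64 × 10^-27 kg × 7.765 × 10^7 m/s)
λ = 1.29 × 10^-15 m

Since v = 25.9% of c > 10% of c, relativistic corrections ARE significant and the actual wavelength would differ from this non-relativistic estimate.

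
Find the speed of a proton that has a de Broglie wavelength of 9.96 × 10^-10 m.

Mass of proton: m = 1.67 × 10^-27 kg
3.98 × 10^2 m/s

From the de Broglie relation λ = h/(mv), we solve for v:

v = h/(mλ)
v = (6.626 × 10^-34 J·s) / (1.67 × 10^-27 kg × 9.96 × 10^-10 m)
v = 3.98 × 10^2 m/s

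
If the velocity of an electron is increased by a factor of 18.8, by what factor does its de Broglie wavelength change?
The wavelength decreases by a factor of 18.8.

From λ = h/(mv), the wavelength is inversely proportional to velocity:

λ ∝ 1/v

If v → 18.8v, then λ → λ/18.8

When velocity is increased by a factor of 18.8, the wavelength decreases by a factor of 18.8.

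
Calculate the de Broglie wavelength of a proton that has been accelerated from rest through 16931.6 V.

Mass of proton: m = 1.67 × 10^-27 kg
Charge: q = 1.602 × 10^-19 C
2.20 × 10^-13 m

When a particle is accelerated through voltage V, it gains kinetic energy KE = qV.

The de Broglie wavelength is then λ = h/√(2mqV):

λ = h/√(2mqV)
λ = (6.626 × 10^-34 J·s) / √(2 × 1.67 × 10^-27 kg × 1.602 × 10^-19 C × 16931.6 V)
λ = 2.20 × 10^-13 m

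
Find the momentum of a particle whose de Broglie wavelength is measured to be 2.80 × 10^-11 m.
2.37 × 10^-23 kg·m/s

From the de Broglie relation λ = h/p, we solve for p:

p = h/λ
p = (6.626 × 10^-34 J·s) / (2.80 × 10^-11 m)
p = 2.37 × 10^-23 kg·m/s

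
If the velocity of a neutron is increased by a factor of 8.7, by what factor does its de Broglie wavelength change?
The wavelength decreases by a factor of 8.7.

From λ = h/(mv), the wavelength is inversely proportional to velocity:

λ ∝ 1/v

If v → 8.7v, then λ → λ/8.7

When velocity is increased by a factor of 8.7, the wavelength decreases by a factor of 8.7.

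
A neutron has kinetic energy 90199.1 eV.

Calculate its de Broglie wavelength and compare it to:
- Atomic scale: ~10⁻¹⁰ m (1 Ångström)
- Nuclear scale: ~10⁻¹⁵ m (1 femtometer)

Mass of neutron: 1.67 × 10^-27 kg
λ = 9.54 × 10^-14 m, which is between nuclear and atomic scales.

Using λ = h/√(2mKE):

KE = 90199.1 eV = 1.445 × 10^-14 J

λ = h/√(2mKE)
λ = (6.626 × 10^-34 J·s) / √(2 × 1.67 × 10^-27 kg × 1.445 × 10^-14 J)
λ = 9.54 × 10^-14 m

Comparison:
- Atomic scale (10⁻¹⁰ m): λ is 0.00095× this size
- Nuclear scale (10⁻¹⁵ m): λ is 95× this size

The wavelength is between nuclear and atomic scales.

This wavelength is appropriate for probing atomic structure but too large for nuclear physics experiments.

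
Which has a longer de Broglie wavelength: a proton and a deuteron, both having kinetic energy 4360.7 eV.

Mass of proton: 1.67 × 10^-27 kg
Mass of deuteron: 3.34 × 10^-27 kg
The proton has the longer wavelength.

Using λ = h/√(2mKE):

For proton: λ₁ = h/√(2m₁KE) = 4.34 × 10^-13 m
For deuteron: λ₂ = h/√(2m₂KE) = 3.07 × 10^-13 m

Since λ ∝ 1/√m at constant kinetic energy, the lighter particle has the longer wavelength.

The proton has the longer de Broglie wavelength.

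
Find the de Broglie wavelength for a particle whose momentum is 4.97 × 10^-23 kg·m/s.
1.33 × 10^-11 m

Using the de Broglie relation λ = h/p:

λ = h/p
λ = (6.626 × 10^-34 J·s) / (4.97 × 10^-23 kg·m/s)
λ = 1.33 × 10^-11 m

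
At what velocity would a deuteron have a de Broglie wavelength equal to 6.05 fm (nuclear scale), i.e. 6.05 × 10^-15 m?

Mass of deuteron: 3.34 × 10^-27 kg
3.28 × 10^7 m/s

From λ = h/(mv), solve for v:

v = h/(mλ)
v = (6.626 × 10^-34 J·s) / (3.34 × 10^-27 kg × 6.05 × 10^-15 m)
v = 3.28 × 10^7 m/s

Note: This velocity is 10.9% of the speed of light, so relativistic corrections would be needed for a more accurate calculation.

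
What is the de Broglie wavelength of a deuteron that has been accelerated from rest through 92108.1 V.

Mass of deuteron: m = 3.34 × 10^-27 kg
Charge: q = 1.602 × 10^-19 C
6.67 × 10^-14 m

When a particle is accelerated through voltage V, it gains kinetic energy KE = qV.

The de Broglie wavelength is then λ = h/√(2mqV):

λ = h/√(2mqV)
λ = (6.626 × 10^-34 J·s) / √(2 × 3.34 × 10^-27 kg × 1.602 × 10^-19 C × 92108.1 V)
λ = 6.67 × 10^-14 m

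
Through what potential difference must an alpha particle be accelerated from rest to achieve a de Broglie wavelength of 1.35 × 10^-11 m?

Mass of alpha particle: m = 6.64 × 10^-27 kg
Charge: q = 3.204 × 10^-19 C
5.66 × 10^-1 V

From λ = h/√(2mqV), we solve for V:

λ² = h²/(2mqV)
V = h²/(2mqλ²)
V = (6.626 × 10^-34 J·s)² / (2 × 6.64 × 10^-27 kg × 3.204 × 10^-19 C × (1.35 × 10^-11 m)²)
V = 5.66 × 10^-1 V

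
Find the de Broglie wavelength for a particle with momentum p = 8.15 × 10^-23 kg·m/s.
8.13 × 10^-12 m

Using the de Broglie relation λ = h/p:

λ = h/p
λ = (6.626 × 10^-34 J·s) / (8.15 × 10^-23 kg·m/s)
λ = 8.13 × 10^-12 m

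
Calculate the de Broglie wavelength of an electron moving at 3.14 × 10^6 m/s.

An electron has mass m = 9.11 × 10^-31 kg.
2.32 × 10^-10 m

Using the de Broglie relation λ = h/(mv):

λ = h/(mv)
λ = (6.626 × 10^-34 J·s) / (9.11 × 10^-31 kg × 3.14 × 10^6 m/s)
λ = 2.32 × 10^-10 m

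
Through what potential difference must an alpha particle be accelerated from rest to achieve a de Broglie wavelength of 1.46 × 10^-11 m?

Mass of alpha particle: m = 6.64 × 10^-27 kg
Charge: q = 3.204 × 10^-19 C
4.84 × 10^-1 V

From λ = h/√(2mqV), we solve for V:

λ² = h²/(2mqV)
V = h²/(2mqλ²)
V = (6.626 × 10^-34 J·s)² / (2 × 6.64 × 10^-27 kg × 3.204 × 10^-19 C × (1.46 × 10^-11 m)²)
V = 4.84 × 10^-1 V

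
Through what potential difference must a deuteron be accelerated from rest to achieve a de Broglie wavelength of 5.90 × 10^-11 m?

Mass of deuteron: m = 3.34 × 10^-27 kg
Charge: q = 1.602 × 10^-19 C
1.18 × 10^-1 V

From λ = h/√(2mqV), we solve for V:

λ² = h²/(2mqV)
V = h²/(2mqλ²)
V = (6.626 × 10^-34 J·s)² / (2 × 3.34 × 10^-27 kg × 1.602 × 10^-19 C × (5.90 × 10^-11 m)²)
V = 1.18 × 10^-1 V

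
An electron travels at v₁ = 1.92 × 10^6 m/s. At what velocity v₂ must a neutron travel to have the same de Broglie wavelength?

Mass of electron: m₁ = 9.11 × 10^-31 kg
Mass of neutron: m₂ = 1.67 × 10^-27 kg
v₂ = 1.05 × 10^3 m/s

For equal de Broglie wavelengths: λ₁ = λ₂

h/(m₁v₁) = h/(m₂v₂)
m₁v₁ = m₂v₂
v₂ = v₁ · (m₁/m₂)

v₂ = 1.92 × 10^6 m/s × (9.11 × 10^-31 kg / 1.67 × 10^-27 kg)
v₂ = 1.05 × 10^3 m/s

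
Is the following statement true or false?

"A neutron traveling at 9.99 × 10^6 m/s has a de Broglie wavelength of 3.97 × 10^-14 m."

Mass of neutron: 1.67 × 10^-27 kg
True

The claim is correct.

Using λ = h/(mv):
λ = (6.626 × 10^-34 J·s) / (1.67 × 10^-27 kg × 9.99 × 10^6 m/s)
λ = 3.97 × 10^-14 m

This matches the claimed value.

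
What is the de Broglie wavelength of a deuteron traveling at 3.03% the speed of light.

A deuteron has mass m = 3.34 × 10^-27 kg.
2.18 × 10^-14 m

Using the de Broglie relation λ = h/(mv):

v = 3.03% × c = 9.084 × 10^6 m/s

λ = h/(mv)
λ = (6.626 × 10^-34 J·s) / (3.34 × 10^-27 kg × 9.084 × 10^6 m/s)
λ = 2.18 × 10^-14 m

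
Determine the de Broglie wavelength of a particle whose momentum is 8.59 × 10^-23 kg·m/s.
7.71 × 10^-12 m

Using the de Broglie relation λ = h/p:

λ = h/p
λ = (6.626 × 10^-34 J·s) / (8.59 × 10^-23 kg·m/s)
λ = 7.71 × 10^-12 m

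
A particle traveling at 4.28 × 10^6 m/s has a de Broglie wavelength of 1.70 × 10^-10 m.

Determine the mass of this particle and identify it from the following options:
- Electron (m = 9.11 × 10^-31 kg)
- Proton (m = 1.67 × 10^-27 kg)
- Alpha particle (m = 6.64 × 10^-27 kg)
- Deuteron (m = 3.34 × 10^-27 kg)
The particle is an electron.

From λ = h/(mv), solve for mass:

m = h/(λv)
m = (6.626 × 10^-34 J·s) / (1.70 × 10^-10 m × 4.28 × 10^6 m/s)
m = 9.11 × 10^-31 kg

Comparing with the listed masses, this is closest to an electron.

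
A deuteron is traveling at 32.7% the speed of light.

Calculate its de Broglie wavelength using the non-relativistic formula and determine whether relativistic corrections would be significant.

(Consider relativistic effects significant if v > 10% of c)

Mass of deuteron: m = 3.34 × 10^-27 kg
Yes, relativistic corrections are needed.

Using the non-relativistic de Broglie formula λ = h/(mv):

v = 32.7% × c = 9.803 × 10^7 m/s

λ = h/(mv)
λ = (6.626 × 10^-34 J·s) / (3.34 × 10^-27 kg × 9.803 × 10^7 m/s)
λ = 2.02 × 10^-15 m

Since v = 32.7% of c > 10% of c, relativistic corrections ARE significant and the actual wavelength would differ from this non-relativistic estimate.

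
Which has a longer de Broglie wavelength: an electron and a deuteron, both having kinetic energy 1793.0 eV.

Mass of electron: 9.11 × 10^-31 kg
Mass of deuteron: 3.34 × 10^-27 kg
The electron has the longer wavelength.

Using λ = h/√(2mKE):

For electron: λ₁ = h/√(2m₁KE) = 2.90 × 10^-11 m
For deuteron: λ₂ = h/√(2m₂KE) = 4.78 × 10^-13 m

Since λ ∝ 1/√m at constant kinetic energy, the lighter particle has the longer wavelength.

The electron has the longer de Broglie wavelength.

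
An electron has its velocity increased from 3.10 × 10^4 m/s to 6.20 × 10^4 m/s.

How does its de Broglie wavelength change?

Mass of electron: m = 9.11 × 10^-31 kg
The wavelength decreases by a factor of 2.

Using λ = h/(mv):

Initial wavelength: λ₁ = h/(mv₁) = 2.35 × 10^-8 m
Final wavelength: λ₂ = h/(mv₂) = 1.17 × 10^-8 m

Since λ ∝ 1/v, when velocity increases by a factor of 2, the wavelength decreases by a factor of 2.

λ₂/λ₁ = v₁/v₂ = 1/2

The wavelength decreases by a factor of 2.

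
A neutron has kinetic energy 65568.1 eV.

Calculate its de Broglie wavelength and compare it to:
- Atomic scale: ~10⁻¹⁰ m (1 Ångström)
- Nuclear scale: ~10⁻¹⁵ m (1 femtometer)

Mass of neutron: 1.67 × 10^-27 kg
λ = 1.12 × 10^-13 m, which is between nuclear and atomic scales.

Using λ = h/√(2mKE):

KE = 65568.1 eV = 1.051 × 10^-14 J

λ = h/√(2mKE)
λ = (6.626 × 10^-34 J·s) / √(2 × 1.67 × 10^-27 kg × 1.051 × 10^-14 J)
λ = 1.12 × 10^-13 m

Comparison:
- Atomic scale (10⁻¹⁰ m): λ is 0.0011× this size
- Nuclear scale (10⁻¹⁵ m): λ is 1.1e+02× this size

The wavelength is between nuclear and atomic scales.

This wavelength is appropriate for probing atomic structure but too large for nuclear physics experiments.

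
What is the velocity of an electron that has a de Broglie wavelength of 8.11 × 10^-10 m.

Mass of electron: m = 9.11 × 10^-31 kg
8.97 × 10^5 m/s

From the de Broglie relation λ = h/(mv), we solve for v:

v = h/(mλ)
v = (6.626 × 10^-34 J·s) / (9.11 × 10^-31 kg × 8.11 × 10^-10 m)
v = 8.97 × 10^5 m/s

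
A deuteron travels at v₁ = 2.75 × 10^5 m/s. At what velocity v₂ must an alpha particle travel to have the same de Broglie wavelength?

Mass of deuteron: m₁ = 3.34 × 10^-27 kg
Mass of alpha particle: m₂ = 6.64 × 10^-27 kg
v₂ = 1.38 × 10^5 m/s

For equal de Broglie wavelengths: λ₁ = λ₂

h/(m₁v₁) = h/(m₂v₂)
m₁v₁ = m₂v₂
v₂ = v₁ · (m₁/m₂)

v₂ = 2.75 × 10^5 m/s × (3.34 × 10^-27 kg / 6.64 × 10^-27 kg)
v₂ = 1.38 × 10^5 m/s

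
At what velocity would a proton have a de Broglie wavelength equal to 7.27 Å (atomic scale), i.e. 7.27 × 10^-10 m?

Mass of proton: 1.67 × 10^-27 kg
5.46 × 10^2 m/s

From λ = h/(mv), solve for v:

v = h/(mλ)
v = (6.626 × 10^-34 J·s) / (1.67 × 10^-27 kg × 7.27 × 10^-10 m)
v = 5.46 × 10^2 m/s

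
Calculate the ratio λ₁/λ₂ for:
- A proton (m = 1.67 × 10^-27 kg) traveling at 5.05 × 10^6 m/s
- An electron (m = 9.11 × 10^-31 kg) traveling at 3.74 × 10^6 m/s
λ₁/λ₂ = 4.04 × 10^-4

Using λ = h/(mv):

λ₁ = h/(m₁v₁) = 7.86 × 10^-14 m
λ₂ = h/(m₂v₂) = 1.94 × 10^-10 m

Ratio λ₁/λ₂ = (m₂v₂)/(m₁v₁)
         = (9.11 × 10^-31 kg × 3.74 × 10^6 m/s) / (1.67 × 10^-27 kg × 5.05 × 10^6 m/s)
         = 4.04 × 10^-4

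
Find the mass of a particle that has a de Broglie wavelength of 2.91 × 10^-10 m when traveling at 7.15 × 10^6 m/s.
3.18 × 10^-31 kg

From the de Broglie relation λ = h/(mv), we solve for m:

m = h/(λv)
m = (6.626 × 10^-34 J·s) / (2.91 × 10^-10 m × 7.15 × 10^6 m/s)
m = 3.18 × 10^-31 kg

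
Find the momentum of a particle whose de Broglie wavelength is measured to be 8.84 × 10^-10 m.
7.50 × 10^-25 kg·m/s

From the de Broglie relation λ = h/p, we solve for p:

p = h/λ
p = (6.626 × 10^-34 J·s) / (8.84 × 10^-10 m)
p = 7.50 × 10^-25 kg·m/s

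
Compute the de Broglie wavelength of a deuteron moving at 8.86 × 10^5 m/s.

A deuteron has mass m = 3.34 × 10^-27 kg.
2.24 × 10^-13 m

Using the de Broglie relation λ = h/(mv):

λ = h/(mv)
λ = (6.626 × 10^-34 J·s) / (3.34 × 10^-27 kg × 8.86 × 10^5 m/s)
λ = 2.24 × 10^-13 m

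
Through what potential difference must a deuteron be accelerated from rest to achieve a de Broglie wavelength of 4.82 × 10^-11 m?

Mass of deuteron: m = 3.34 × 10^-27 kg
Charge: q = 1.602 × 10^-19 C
1.77 × 10^-1 V

From λ = h/√(2mqV), we solve for V:

λ² = h²/(2mqV)
V = h²/(2mqλ²)
V = (6.626 × 10^-34 J·s)² / (2 × 3.34 × 10^-27 kg × 1.602 × 10^-19 C × (4.82 × 10^-11 m)²)
V = 1.77 × 10^-1 V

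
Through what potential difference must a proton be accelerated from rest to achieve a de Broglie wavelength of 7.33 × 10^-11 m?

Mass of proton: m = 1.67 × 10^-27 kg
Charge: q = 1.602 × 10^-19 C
1.53 × 10^-1 V

From λ = h/√(2mqV), we solve for V:

λ² = h²/(2mqV)
V = h²/(2mqλ²)
V = (6.626 × 10^-34 J·s)² / (2 × 1.67 × 10^-27 kg × 1.602 × 10^-19 C × (7.33 × 10^-11 m)²)
V = 1.53 × 10^-1 V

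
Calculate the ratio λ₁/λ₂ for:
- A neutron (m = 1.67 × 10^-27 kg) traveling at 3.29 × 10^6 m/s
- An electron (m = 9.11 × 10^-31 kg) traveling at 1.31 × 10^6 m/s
λ₁/λ₂ = 2.17 × 10^-4

Using λ = h/(mv):

λ₁ = h/(m₁v₁) = 1.21 × 10^-13 m
λ₂ = h/(m₂v₂) = 5.55 × 10^-10 m

Ratio λ₁/λ₂ = (m₂v₂)/(m₁v₁)
         = (9.11 × 10^-31 kg × 1.31 × 10^6 m/s) / (1.67 × 10^-27 kg × 3.29 × 10^6 m/s)
         = 2.17 × 10^-4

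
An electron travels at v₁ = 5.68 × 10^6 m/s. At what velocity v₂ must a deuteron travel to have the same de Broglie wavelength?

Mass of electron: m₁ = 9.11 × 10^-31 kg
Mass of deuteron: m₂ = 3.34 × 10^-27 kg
v₂ = 1.55 × 10^3 m/s

For equal de Broglie wavelengths: λ₁ = λ₂

h/(m₁v₁) = h/(m₂v₂)
m₁v₁ = m₂v₂
v₂ = v₁ · (m₁/m₂)

v₂ = 5.68 × 10^6 m/s × (9.11 × 10^-31 kg / 3.34 × 10^-27 kg)
v₂ = 1.55 × 10^3 m/s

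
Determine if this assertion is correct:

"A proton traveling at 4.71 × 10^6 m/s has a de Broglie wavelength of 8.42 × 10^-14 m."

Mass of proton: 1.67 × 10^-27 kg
True

The claim is correct.

Using λ = h/(mv):
λ = (6.626 × 10^-34 J·s) / (1.67 × 10^-27 kg × 4.71 × 10^6 m/s)
λ = 8.42 × 10^-14 m

This matches the claimed value.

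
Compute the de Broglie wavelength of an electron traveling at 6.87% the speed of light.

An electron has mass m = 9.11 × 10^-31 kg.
3.53 × 10^-11 m

Using the de Broglie relation λ = h/(mv):

v = 6.87% × c = 2.060 × 10^7 m/s

λ = h/(mv)
λ = (6.626 × 10^-34 J·s) / (9.11 × 10^-31 kg × 2.060 × 10^7 m/s)
λ = 3.53 × 10^-11 m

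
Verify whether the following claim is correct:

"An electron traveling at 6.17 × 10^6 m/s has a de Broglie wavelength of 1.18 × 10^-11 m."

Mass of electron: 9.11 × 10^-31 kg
False

The claim is incorrect.

Using λ = h/(mv):
λ = (6.626 × 10^-34 J·s) / (9.11 × 10^-31 kg × 6.17 × 10^6 m/s)
λ = 1.18 × 10^-10 m

The actual wavelength differs from the claimed 1.18 × 10^-11 m.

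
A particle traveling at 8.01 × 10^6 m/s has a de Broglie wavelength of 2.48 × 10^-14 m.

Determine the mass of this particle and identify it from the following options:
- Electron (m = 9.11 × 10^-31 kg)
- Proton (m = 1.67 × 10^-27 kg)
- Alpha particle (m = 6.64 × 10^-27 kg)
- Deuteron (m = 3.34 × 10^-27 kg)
The particle is a deuteron.

From λ = h/(mv), solve for mass:

m = h/(λv)
m = (6.626 × 10^-34 J·s) / (2.48 × 10^-14 m × 8.01 × 10^6 m/s)
m = 3.34 × 10^-27 kg

Comparing with the listed masses, this is closest to a deuteron.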